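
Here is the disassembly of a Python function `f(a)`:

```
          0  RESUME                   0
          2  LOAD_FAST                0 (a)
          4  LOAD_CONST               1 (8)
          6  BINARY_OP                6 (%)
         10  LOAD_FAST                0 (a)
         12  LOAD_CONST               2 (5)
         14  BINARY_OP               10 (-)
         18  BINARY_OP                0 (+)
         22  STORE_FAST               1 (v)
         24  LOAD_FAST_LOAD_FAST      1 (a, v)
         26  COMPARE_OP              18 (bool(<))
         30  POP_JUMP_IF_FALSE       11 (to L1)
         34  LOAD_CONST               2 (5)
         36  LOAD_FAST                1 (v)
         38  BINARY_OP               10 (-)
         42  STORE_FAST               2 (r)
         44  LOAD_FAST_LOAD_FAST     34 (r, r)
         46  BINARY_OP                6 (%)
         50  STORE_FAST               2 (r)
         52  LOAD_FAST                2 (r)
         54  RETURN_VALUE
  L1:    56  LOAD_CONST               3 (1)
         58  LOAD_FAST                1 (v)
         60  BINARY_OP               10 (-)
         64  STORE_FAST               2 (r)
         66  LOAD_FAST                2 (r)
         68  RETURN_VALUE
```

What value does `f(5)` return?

-4

LOAD_FAST a → push 5. Stack: [5]
LOAD_CONST → push 8. Stack: [5, 8]
BINARY_OP % → 5 % 8 = 5. Stack: [5]
LOAD_FAST a → push 5. Stack: [5, 5]
LOAD_CONST → push 5. Stack: [5, 5, 5]
BINARY_OP - → 5 - 5 = 0. Stack: [5, 0]
BINARY_OP + → 5 + 0 = 5. Stack: [5]
STORE_FAST v → v=5. Stack: []
LOAD_FAST_LOAD_FAST a,v → push 5,5. Stack: [5, 5]
COMPARE_OP bool(<) → 5 vs 5 = False. Stack: [False]
POP_JUMP_IF_FALSE → pop False; jump. Stack: []
LOAD_CONST → push 1. Stack: [1]
LOAD_FAST v → push 5. Stack: [1, 5]
BINARY_OP - → 1 - 5 = -4. Stack: [-4]
STORE_FAST r → r=-4. Stack: []
LOAD_FAST r → push -4. Stack: [-4]
RETURN_VALUE → return -4.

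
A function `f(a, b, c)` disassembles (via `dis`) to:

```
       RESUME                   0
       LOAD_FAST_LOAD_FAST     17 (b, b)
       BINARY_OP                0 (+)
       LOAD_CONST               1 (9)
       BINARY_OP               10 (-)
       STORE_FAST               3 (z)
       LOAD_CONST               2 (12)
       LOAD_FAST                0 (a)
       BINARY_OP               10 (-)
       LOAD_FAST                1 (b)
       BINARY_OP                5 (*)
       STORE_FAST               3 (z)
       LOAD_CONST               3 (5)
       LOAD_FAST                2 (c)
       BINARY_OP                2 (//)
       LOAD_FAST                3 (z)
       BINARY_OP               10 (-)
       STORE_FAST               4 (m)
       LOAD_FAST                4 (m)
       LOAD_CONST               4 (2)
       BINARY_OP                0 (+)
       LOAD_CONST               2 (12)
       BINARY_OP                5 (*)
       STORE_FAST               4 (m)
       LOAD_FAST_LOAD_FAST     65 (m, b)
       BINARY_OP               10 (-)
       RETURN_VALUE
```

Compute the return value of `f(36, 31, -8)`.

8909

LOAD_FAST_LOAD_FAST b,b → push 31,31. Stack: [31, 31]
BINARY_OP + → 31 + 31 = 62. Stack: [62]
LOAD_CONST → push 9. Stack: [62, 9]
BINARY_OP - → 62 - 9 = 53. Stack: [53]
STORE_FAST z → z=53. Stack: []
LOAD_CONST → push 12. Stack: [12]
LOAD_FAST a → push 36. Stack: [12, 36]
BINARY_OP - → 12 - 36 = -24. Stack: [-24]
LOAD_FAST b → push 31. Stack: [-24, 31]
BINARY_OP * → -24 * 31 = -744. Stack: [-744]
STORE_FAST z → z=-744. Stack: []
LOAD_CONST → push 5. Stack: [5]
LOAD_FAST c → push -8. Stack: [5, -8]
BINARY_OP // → 5 // -8 = -1. Stack: [-1]
LOAD_FAST z → push -744. Stack: [-1, -744]
BINARY_OP - → -1 - -744 = 743. Stack: [743]
STORE_FAST m → m=743. Stack: []
LOAD_FAST m → push 743. Stack: [743]
LOAD_CONST → push 2. Stack: [743, 2]
BINARY_OP + → 743 + 2 = 745. Stack: [745]
LOAD_CONST → push 12. Stack: [745, 12]
BINARY_OP * → 745 * 12 = 8940. Stack: [8940]
STORE_FAST m → m=8940. Stack: []
LOAD_FAST_LOAD_FAST m,b → push 8940,31. Stack: [8940, 31]
BINARY_OP - → 8940 - 31 = 8909. Stack: [8909]
RETURN_VALUE → return 8909.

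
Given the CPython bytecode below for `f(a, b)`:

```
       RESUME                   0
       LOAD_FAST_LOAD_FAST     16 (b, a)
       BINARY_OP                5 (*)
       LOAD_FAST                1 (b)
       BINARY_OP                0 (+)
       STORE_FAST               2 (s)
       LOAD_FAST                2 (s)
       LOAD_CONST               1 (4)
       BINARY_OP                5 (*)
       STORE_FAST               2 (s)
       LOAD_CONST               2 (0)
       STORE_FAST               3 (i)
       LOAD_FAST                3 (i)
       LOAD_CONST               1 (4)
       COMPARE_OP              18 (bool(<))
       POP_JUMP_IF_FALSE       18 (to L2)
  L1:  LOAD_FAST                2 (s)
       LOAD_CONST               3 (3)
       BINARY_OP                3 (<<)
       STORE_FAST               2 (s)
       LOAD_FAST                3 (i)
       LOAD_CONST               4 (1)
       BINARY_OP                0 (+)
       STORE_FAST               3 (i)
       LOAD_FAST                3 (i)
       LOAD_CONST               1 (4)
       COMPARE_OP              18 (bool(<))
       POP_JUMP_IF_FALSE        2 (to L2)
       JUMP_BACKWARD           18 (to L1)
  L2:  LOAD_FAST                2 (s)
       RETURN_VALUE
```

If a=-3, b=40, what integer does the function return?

LOAD_FAST_LOAD_FAST b,a → push 40,-3
BINARY_OP * → 40 * -3 = -120
LOAD_FAST b → push 40
BINARY_OP + → -120 + 40 = -80
STORE_FAST s → s=-80
LOAD_FAST s → push -80
LOAD_CONST → push 4
BINARY_OP * → -80 * 4 = -320
STORE_FAST s → s=-320
LOAD_CONST → push 0
STORE_FAST i → i=0
LOAD_FAST i → push 0
LOAD_CONST → push 4
COMPARE_OP bool(<) → 0 vs 4 = True
POP_JUMP_IF_FALSE → pop True; no jump
LOAD_FAST s → push -320
LOAD_CONST → push 3
BINARY_OP << → -320 << 3 = -2560
STORE_FAST s → s=-2560
LOAD_FAST i → push 0
LOAD_CONST → push 1
BINARY_OP + → 0 + 1 = 1
STORE_FAST i → i=1
LOAD_FAST i → push 1
LOAD_CONST → push 4
COMPARE_OP bool(<) → 1 vs 4 = True
POP_JUMP_IF_FALSE → pop True; no jump
LOAD_FAST s → push -2560
LOAD_CONST → push 3
BINARY_OP << → -2560 << 3 = -20480
STORE_FAST s → s=-20480
LOAD_FAST i → push 1
LOAD_CONST → push 1
BINARY_OP + → 1 + 1 = 2
STORE_FAST i → i=2
LOAD_FAST i → push 2
LOAD_CONST → push 4
COMPARE_OP bool(<) → 2 vs 4 = True
POP_JUMP_IF_FALSE → pop True; no jump
LOAD_FAST s → push -20480
LOAD_CONST → push 3
BINARY_OP << → -20480 << 3 = -163840
STORE_FAST s → s=-163840
LOAD_FAST i → push 2
LOAD_CONST → push 1
BINARY_OP + → 2 + 1 = 3
STORE_FAST i → i=3
LOAD_FAST i → push 3
LOAD_CONST → push 4
COMPARE_OP bool(<) → 3 vs 4 = True
POP_JUMP_IF_FALSE → pop True; no jump
LOAD_FAST s → push -163840
LOAD_CONST → push 3
BINARY_OP << → -163840 << 3 = -1310720
STORE_FAST s → s=-1310720
LOAD_FAST i → push 3
LOAD_CONST → push 1
BINARY_OP + → 3 + 1 = 4
STORE_FAST i → i=4
LOAD_FAST i → push 4
LOAD_CONST → push 4
COMPARE_OP bool(<) → 4 vs 4 = False
POP_JUMP_IF_FALSE → pop False; jump
LOAD_FAST s → push -1310720
RETURN_VALUE → return -1310720.

-1310720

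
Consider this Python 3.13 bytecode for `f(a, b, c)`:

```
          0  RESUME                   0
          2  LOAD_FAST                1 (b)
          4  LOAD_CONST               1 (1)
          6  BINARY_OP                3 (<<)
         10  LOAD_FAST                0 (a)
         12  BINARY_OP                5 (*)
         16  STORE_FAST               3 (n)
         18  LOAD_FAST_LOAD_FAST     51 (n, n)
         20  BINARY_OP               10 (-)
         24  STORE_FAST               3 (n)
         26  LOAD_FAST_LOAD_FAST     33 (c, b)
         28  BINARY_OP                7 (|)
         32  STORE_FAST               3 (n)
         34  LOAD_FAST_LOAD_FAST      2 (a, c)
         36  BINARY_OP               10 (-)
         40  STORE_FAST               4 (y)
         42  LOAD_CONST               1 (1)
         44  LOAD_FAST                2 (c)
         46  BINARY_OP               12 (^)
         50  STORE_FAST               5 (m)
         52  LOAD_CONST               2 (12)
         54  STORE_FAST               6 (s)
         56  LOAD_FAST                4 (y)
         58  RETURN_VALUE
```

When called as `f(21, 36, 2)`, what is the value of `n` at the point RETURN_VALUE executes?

LOAD_FAST b → push 36. Stack: [36]
LOAD_CONST → push 1. Stack: [36, 1]
BINARY_OP << → 36 << 1 = 72. Stack: [72]
LOAD_FAST a → push 21. Stack: [72, 21]
BINARY_OP * → 72 * 21 = 1512. Stack: [1512]
STORE_FAST n → n=1512. Stack: []
LOAD_FAST_LOAD_FAST n,n → push 1512,1512. Stack: [1512, 1512]
BINARY_OP - → 1512 - 1512 = 0. Stack: [0]
STORE_FAST n → n=0. Stack: []
LOAD_FAST_LOAD_FAST c,b → push 2,36. Stack: [2, 36]
BINARY_OP | → 2 | 36 = 38. Stack: [38]
STORE_FAST n → n=38. Stack: []
LOAD_FAST_LOAD_FAST a,c → push 21,2. Stack: [21, 2]
BINARY_OP - → 21 - 2 = 19. Stack: [19]
STORE_FAST y → y=19. Stack: []
LOAD_CONST → push 1. Stack: [1]
LOAD_FAST c → push 2. Stack: [1, 2]
BINARY_OP ^ → 1 ^ 2 = 3. Stack: [3]
STORE_FAST m → m=3. Stack: []
LOAD_CONST → push 12. Stack: [12]
STORE_FAST s → s=12. Stack: []
LOAD_FAST y → push 19. Stack: [19]
RETURN_VALUE → return 19.

38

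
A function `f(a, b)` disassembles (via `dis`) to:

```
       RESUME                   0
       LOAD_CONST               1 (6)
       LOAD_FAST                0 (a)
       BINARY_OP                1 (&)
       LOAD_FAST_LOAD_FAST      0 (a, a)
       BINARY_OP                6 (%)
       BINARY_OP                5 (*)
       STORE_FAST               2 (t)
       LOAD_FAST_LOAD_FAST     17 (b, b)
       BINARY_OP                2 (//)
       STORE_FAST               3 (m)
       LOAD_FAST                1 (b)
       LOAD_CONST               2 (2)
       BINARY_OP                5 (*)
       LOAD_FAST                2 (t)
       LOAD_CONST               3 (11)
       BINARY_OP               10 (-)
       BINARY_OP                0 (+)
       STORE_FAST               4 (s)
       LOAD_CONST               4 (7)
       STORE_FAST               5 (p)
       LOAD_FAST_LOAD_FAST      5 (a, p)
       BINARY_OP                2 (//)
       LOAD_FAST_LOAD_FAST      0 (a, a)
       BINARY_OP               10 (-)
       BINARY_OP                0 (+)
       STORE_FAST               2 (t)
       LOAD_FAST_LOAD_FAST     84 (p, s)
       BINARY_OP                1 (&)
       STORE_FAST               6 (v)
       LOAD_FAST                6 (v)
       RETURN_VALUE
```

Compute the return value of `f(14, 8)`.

5

LOAD_CONST → push 6. Stack: [6]
LOAD_FAST a → push 14. Stack: [6, 14]
BINARY_OP & → 6 & 14 = 6. Stack: [6]
LOAD_FAST_LOAD_FAST a,a → push 14,14. Stack: [6, 14, 14]
BINARY_OP % → 14 % 14 = 0. Stack: [6, 0]
BINARY_OP * → 6 * 0 = 0. Stack: [0]
STORE_FAST t → t=0. Stack: []
LOAD_FAST_LOAD_FAST b,b → push 8,8. Stack: [8, 8]
BINARY_OP // → 8 // 8 = 1. Stack: [1]
STORE_FAST m → m=1. Stack: []
LOAD_FAST b → push 8. Stack: [8]
LOAD_CONST → push 2. Stack: [8, 2]
BINARY_OP * → 8 * 2 = 16. Stack: [16]
LOAD_FAST t → push 0. Stack: [16, 0]
LOAD_CONST → push 11. Stack: [16, 0, 11]
BINARY_OP - → 0 - 11 = -11. Stack: [16, -11]
BINARY_OP + → 16 + -11 = 5. Stack: [5]
STORE_FAST s → s=5. Stack: []
LOAD_CONST → push 7. Stack: [7]
STORE_FAST p → p=7. Stack: []
LOAD_FAST_LOAD_FAST a,p → push 14,7. Stack: [14, 7]
BINARY_OP // → 14 // 7 = 2. Stack: [2]
LOAD_FAST_LOAD_FAST a,a → push 14,14. Stack: [2, 14, 14]
BINARY_OP - → 14 - 14 = 0. Stack: [2, 0]
BINARY_OP + → 2 + 0 = 2. Stack: [2]
STORE_FAST t → t=2. Stack: []
LOAD_FAST_LOAD_FAST p,s → push 7,5. Stack: [7, 5]
BINARY_OP & → 7 & 5 = 5. Stack: [5]
STORE_FAST v → v=5. Stack: []
LOAD_FAST v → push 5. Stack: [5]
RETURN_VALUE → return 5.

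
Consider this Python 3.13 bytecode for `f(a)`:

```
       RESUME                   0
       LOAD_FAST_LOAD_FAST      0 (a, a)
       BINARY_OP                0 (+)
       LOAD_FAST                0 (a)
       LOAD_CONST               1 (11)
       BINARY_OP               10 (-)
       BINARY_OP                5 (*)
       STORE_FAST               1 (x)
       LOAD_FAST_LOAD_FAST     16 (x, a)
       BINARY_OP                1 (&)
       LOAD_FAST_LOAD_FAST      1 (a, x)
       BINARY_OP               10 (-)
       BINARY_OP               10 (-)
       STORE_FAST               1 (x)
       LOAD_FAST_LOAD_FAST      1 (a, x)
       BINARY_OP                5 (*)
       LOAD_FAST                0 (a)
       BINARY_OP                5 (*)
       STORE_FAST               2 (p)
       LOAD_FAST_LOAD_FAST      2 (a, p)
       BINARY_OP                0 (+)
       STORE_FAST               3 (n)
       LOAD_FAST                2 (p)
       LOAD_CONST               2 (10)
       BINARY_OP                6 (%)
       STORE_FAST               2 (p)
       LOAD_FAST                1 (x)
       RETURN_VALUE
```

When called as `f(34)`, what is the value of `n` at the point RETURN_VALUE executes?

LOAD_FAST_LOAD_FAST a,a → push 34,34. Stack: [34, 34]
BINARY_OP + → 34 + 34 = 68. Stack: [68]
LOAD_FAST a → push 34. Stack: [68, 34]
LOAD_CONST → push 11. Stack: [68, 34, 11]
BINARY_OP - → 34 - 11 = 23. Stack: [68, 23]
BINARY_OP * → 68 * 23 = 1564. Stack: [1564]
STORE_FAST x → x=1564. Stack: []
LOAD_FAST_LOAD_FAST x,a → push 1564,34. Stack: [1564, 34]
BINARY_OP & → 1564 & 34 = 0. Stack: [0]
LOAD_FAST_LOAD_FAST a,x → push 34,1564. Stack: [0, 34, 1564]
BINARY_OP - → 34 - 1564 = -1530. Stack: [0, -1530]
BINARY_OP - → 0 - -1530 = 1530. Stack: [1530]
STORE_FAST x → x=1530. Stack: []
LOAD_FAST_LOAD_FAST a,x → push 34,1530. Stack: [34, 1530]
BINARY_OP * → 34 * 1530 = 52020. Stack: [52020]
LOAD_FAST a → push 34. Stack: [52020, 34]
BINARY_OP * → 52020 * 34 = 1768680. Stack: [1768680]
STORE_FAST p → p=1768680. Stack: []
LOAD_FAST_LOAD_FAST a,p → push 34,1768680. Stack: [34, 1768680]
BINARY_OP + → 34 + 1768680 = 1768714. Stack: [1768714]
STORE_FAST n → n=1768714. Stack: []
LOAD_FAST p → push 1768680. Stack: [1768680]
LOAD_CONST → push 10. Stack: [1768680, 10]
BINARY_OP % → 1768680 % 10 = 0. Stack: [0]
STORE_FAST p → p=0. Stack: []
LOAD_FAST x → push 1530. Stack: [1530]
RETURN_VALUE → return 1530.

1768714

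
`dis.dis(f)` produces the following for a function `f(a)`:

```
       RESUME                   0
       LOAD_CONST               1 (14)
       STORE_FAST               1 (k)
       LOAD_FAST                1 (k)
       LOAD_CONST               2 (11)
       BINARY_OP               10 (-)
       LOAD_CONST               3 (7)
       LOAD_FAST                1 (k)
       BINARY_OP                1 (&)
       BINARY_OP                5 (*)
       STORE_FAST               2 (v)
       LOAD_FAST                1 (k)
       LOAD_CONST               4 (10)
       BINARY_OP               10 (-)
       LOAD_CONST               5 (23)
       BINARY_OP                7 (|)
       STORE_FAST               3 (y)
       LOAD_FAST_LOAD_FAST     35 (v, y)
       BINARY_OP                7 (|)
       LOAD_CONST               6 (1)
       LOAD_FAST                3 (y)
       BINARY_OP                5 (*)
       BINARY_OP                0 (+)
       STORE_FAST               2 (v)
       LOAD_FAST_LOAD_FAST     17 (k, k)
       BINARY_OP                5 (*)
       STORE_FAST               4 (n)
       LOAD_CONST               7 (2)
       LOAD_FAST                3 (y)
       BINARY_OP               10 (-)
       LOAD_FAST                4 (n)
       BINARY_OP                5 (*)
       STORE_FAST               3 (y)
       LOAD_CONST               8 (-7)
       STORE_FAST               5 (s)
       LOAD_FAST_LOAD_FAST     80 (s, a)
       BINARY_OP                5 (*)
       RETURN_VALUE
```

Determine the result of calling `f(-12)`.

84

LOAD_CONST → push 14. Stack: [14]
STORE_FAST k → k=14. Stack: []
LOAD_FAST k → push 14. Stack: [14]
LOAD_CONST → push 11. Stack: [14, 11]
BINARY_OP - → 14 - 11 = 3. Stack: [3]
LOAD_CONST → push 7. Stack: [3, 7]
LOAD_FAST k → push 14. Stack: [3, 7, 14]
BINARY_OP & → 7 & 14 = 6. Stack: [3, 6]
BINARY_OP * → 3 * 6 = 18. Stack: [18]
STORE_FAST v → v=18. Stack: []
LOAD_FAST k → push 14. Stack: [14]
LOAD_CONST → push 10. Stack: [14, 10]
BINARY_OP - → 14 - 10 = 4. Stack: [4]
LOAD_CONST → push 23. Stack: [4, 23]
BINARY_OP | → 4 | 23 = 23. Stack: [23]
STORE_FAST y → y=23. Stack: []
LOAD_FAST_LOAD_FAST v,y → push 18,23. Stack: [18, 23]
BINARY_OP | → 18 | 23 = 23. Stack: [23]
LOAD_CONST → push 1. Stack: [23, 1]
LOAD_FAST y → push 23. Stack: [23, 1, 23]
BINARY_OP * → 1 * 23 = 23. Stack: [23, 23]
BINARY_OP + → 23 + 23 = 46. Stack: [46]
STORE_FAST v → v=46. Stack: []
LOAD_FAST_LOAD_FAST k,k → push 14,14. Stack: [14, 14]
BINARY_OP * → 14 * 14 = 196. Stack: [196]
STORE_FAST n → n=196. Stack: []
LOAD_CONST → push 2. Stack: [2]
LOAD_FAST y → push 23. Stack: [2, 23]
BINARY_OP - → 2 - 23 = -21. Stack: [-21]
LOAD_FAST n → push 196. Stack: [-21, 196]
BINARY_OP * → -21 * 196 = -4116. Stack: [-4116]
STORE_FAST y → y=-4116. Stack: []
LOAD_CONST → push -7. Stack: [-7]
STORE_FAST s → s=-7. Stack: []
LOAD_FAST_LOAD_FAST s,a → push -7,-12. Stack: [-7, -12]
BINARY_OP * → -7 * -12 = 84. Stack: [84]
RETURN_VALUE → return 84.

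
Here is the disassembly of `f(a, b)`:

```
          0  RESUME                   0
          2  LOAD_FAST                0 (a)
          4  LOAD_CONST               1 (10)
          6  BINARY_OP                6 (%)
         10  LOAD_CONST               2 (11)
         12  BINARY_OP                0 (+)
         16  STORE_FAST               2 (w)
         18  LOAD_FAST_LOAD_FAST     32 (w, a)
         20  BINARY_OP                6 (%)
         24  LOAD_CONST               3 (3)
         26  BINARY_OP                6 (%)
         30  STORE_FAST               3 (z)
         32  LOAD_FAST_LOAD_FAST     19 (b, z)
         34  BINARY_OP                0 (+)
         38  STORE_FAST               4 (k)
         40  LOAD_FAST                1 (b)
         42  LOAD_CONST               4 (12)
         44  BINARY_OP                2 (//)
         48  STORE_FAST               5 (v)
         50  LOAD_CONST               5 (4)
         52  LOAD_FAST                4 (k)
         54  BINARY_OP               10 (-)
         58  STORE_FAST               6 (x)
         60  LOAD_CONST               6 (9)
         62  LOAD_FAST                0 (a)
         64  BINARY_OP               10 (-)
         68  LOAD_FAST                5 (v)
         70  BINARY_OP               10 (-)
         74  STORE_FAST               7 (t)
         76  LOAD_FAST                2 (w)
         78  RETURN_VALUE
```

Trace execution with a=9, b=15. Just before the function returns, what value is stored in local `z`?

LOAD_FAST a → push 9. Stack: [9]
LOAD_CONST → push 10. Stack: [9, 10]
BINARY_OP % → 9 % 10 = 9. Stack: [9]
LOAD_CONST → push 11. Stack: [9, 11]
BINARY_OP + → 9 + 11 = 20. Stack: [20]
STORE_FAST w → w=20. Stack: []
LOAD_FAST_LOAD_FAST w,a → push 20,9. Stack: [20, 9]
BINARY_OP % → 20 % 9 = 2. Stack: [2]
LOAD_CONST → push 3. Stack: [2, 3]
BINARY_OP % → 2 % 3 = 2. Stack: [2]
STORE_FAST z → z=2. Stack: []
LOAD_FAST_LOAD_FAST b,z → push 15,2. Stack: [15, 2]
BINARY_OP + → 15 + 2 = 17. Stack: [17]
STORE_FAST k → k=17. Stack: []
LOAD_FAST b → push 15. Stack: [15]
LOAD_CONST → push 12. Stack: [15, 12]
BINARY_OP // → 15 // 12 = 1. Stack: [1]
STORE_FAST v → v=1. Stack: []
LOAD_CONST → push 4. Stack: [4]
LOAD_FAST k → push 17. Stack: [4, 17]
BINARY_OP - → 4 - 17 = -13. Stack: [-13]
STORE_FAST x → x=-13. Stack: []
LOAD_CONST → push 9. Stack: [9]
LOAD_FAST a → push 9. Stack: [9, 9]
BINARY_OP - → 9 - 9 = 0. Stack: [0]
LOAD_FAST v → push 1. Stack: [0, 1]
BINARY_OP - → 0 - 1 = -1. Stack: [-1]
STORE_FAST t → t=-1. Stack: []
LOAD_FAST w → push 20. Stack: [20]
RETURN_VALUE → return 20.

2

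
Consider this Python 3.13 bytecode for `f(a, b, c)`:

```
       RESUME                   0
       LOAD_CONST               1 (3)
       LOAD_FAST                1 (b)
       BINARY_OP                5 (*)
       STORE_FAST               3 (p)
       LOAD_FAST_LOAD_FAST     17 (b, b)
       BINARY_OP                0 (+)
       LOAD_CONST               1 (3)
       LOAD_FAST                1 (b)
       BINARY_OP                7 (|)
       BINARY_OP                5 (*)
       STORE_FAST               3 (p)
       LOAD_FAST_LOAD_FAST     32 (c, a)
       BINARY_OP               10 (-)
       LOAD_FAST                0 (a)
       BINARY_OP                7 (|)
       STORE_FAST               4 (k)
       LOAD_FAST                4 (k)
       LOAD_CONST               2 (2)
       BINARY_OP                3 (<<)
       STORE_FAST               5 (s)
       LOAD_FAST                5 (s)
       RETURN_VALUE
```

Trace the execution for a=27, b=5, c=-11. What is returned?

-148

LOAD_CONST → push 3. Stack: [3]
LOAD_FAST b → push 5. Stack: [3, 5]
BINARY_OP * → 3 * 5 = 15. Stack: [15]
STORE_FAST p → p=15. Stack: []
LOAD_FAST_LOAD_FAST b,b → push 5,5. Stack: [5, 5]
BINARY_OP + → 5 + 5 = 10. Stack: [10]
LOAD_CONST → push 3. Stack: [10, 3]
LOAD_FAST b → push 5. Stack: [10, 3, 5]
BINARY_OP | → 3 | 5 = 7. Stack: [10, 7]
BINARY_OP * → 10 * 7 = 70. Stack: [70]
STORE_FAST p → p=70. Stack: []
LOAD_FAST_LOAD_FAST c,a → push -11,27. Stack: [-11, 27]
BINARY_OP - → -11 - 27 = -38. Stack: [-38]
LOAD_FAST a → push 27. Stack: [-38, 27]
BINARY_OP | → -38 | 27 = -37. Stack: [-37]
STORE_FAST k → k=-37. Stack: []
LOAD_FAST k → push -37. Stack: [-37]
LOAD_CONST → push 2. Stack: [-37, 2]
BINARY_OP << → -37 << 2 = -148. Stack: [-148]
STORE_FAST s → s=-148. Stack: []
LOAD_FAST s → push -148. Stack: [-148]
RETURN_VALUE → return -148.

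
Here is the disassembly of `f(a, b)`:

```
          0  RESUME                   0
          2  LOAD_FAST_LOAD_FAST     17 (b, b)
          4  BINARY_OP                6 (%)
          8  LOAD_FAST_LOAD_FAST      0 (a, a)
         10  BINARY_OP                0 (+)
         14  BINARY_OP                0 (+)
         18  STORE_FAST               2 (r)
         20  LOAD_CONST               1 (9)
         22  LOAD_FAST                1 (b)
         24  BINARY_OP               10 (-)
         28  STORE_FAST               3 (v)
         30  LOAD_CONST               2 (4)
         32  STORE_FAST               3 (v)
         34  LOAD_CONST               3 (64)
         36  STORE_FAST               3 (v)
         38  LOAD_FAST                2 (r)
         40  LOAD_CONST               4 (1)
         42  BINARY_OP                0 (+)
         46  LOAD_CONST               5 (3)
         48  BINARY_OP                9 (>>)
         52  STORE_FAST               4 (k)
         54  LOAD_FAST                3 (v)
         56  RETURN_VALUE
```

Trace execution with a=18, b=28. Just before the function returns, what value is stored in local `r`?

LOAD_FAST_LOAD_FAST b,b → push 28,28. Stack: [28, 28]
BINARY_OP % → 28 % 28 = 0. Stack: [0]
LOAD_FAST_LOAD_FAST a,a → push 18,18. Stack: [0, 18, 18]
BINARY_OP + → 18 + 18 = 36. Stack: [0, 36]
BINARY_OP + → 0 + 36 = 36. Stack: [36]
STORE_FAST r → r=36. Stack: []
LOAD_CONST → push 9. Stack: [9]
LOAD_FAST b → push 28. Stack: [9, 28]
BINARY_OP - → 9 - 28 = -19. Stack: [-19]
STORE_FAST v → v=-19. Stack: []
LOAD_CONST → push 4. Stack: [4]
STORE_FAST v → v=4. Stack: []
LOAD_CONST → push 64. Stack: [64]
STORE_FAST v → v=64. Stack: []
LOAD_FAST r → push 36. Stack: [36]
LOAD_CONST → push 1. Stack: [36, 1]
BINARY_OP + → 36 + 1 = 37. Stack: [37]
LOAD_CONST → push 3. Stack: [37, 3]
BINARY_OP >> → 37 >> 3 = 4. Stack: [4]
STORE_FAST k → k=4. Stack: []
LOAD_FAST v → push 64. Stack: [64]
RETURN_VALUE → return 64.

36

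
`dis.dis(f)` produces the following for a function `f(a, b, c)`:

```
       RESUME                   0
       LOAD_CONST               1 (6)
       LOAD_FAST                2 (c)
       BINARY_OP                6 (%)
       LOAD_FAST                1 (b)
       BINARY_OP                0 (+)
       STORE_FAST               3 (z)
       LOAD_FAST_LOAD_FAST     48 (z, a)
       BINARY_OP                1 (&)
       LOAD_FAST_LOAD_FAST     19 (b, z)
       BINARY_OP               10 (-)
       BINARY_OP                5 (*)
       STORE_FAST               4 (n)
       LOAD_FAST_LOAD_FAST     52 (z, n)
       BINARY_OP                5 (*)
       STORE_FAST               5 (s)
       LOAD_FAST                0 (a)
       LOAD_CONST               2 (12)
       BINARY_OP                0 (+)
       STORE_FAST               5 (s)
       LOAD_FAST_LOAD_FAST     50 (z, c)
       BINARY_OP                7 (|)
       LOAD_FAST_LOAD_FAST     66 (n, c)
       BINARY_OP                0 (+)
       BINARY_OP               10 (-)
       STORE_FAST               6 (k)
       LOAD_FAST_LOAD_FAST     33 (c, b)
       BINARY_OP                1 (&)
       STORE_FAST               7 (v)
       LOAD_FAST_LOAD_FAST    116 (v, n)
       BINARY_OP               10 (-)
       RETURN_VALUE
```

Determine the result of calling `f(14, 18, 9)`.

LOAD_CONST → push 6. Stack: [6]
LOAD_FAST c → push 9. Stack: [6, 9]
BINARY_OP % → 6 % 9 = 6. Stack: [6]
LOAD_FAST b → push 18. Stack: [6, 18]
BINARY_OP + → 6 + 18 = 24. Stack: [24]
STORE_FAST z → z=24. Stack: []
LOAD_FAST_LOAD_FAST z,a → push 24,14. Stack: [24, 14]
BINARY_OP & → 24 & 14 = 8. Stack: [8]
LOAD_FAST_LOAD_FAST b,z → push 18,24. Stack: [8, 18, 24]
BINARY_OP - → 18 - 24 = -6. Stack: [8, -6]
BINARY_OP * → 8 * -6 = -48. Stack: [-48]
STORE_FAST n → n=-48. Stack: []
LOAD_FAST_LOAD_FAST z,n → push 24,-48. Stack: [24, -48]
BINARY_OP * → 24 * -48 = -1152. Stack: [-1152]
STORE_FAST s → s=-1152. Stack: []
LOAD_FAST a → push 14. Stack: [14]
LOAD_CONST → push 12. Stack: [14, 12]
BINARY_OP + → 14 + 12 = 26. Stack: [26]
STORE_FAST s → s=26. Stack: []
LOAD_FAST_LOAD_FAST z,c → push 24,9. Stack: [24, 9]
BINARY_OP | → 24 | 9 = 25. Stack: [25]
LOAD_FAST_LOAD_FAST n,c → push -48,9. Stack: [25, -48, 9]
BINARY_OP + → -48 + 9 = -39. Stack: [25, -39]
BINARY_OP - → 25 - -39 = 64. Stack: [64]
STORE_FAST k → k=64. Stack: []
LOAD_FAST_LOAD_FAST c,b → push 9,18. Stack: [9, 18]
BINARY_OP & → 9 & 18 = 0. Stack: [0]
STORE_FAST v → v=0. Stack: []
LOAD_FAST_LOAD_FAST v,n → push 0,-48. Stack: [0, -48]
BINARY_OP - → 0 - -48 = 48. Stack: [48]
RETURN_VALUE → return 48.

48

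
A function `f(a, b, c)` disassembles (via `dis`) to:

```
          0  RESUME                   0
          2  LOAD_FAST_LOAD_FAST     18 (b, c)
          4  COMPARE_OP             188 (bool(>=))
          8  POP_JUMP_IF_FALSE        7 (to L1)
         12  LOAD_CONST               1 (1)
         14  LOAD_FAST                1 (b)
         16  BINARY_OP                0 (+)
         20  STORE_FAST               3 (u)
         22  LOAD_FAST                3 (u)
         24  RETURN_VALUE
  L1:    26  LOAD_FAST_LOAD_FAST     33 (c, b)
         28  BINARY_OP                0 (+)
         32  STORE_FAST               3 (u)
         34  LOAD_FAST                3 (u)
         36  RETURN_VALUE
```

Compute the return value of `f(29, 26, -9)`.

27

LOAD_FAST_LOAD_FAST b,c → push 26,-9. Stack: [26, -9]
COMPARE_OP bool(>=) → 26 vs -9 = True. Stack: [True]
POP_JUMP_IF_FALSE → pop True; no jump. Stack: []
LOAD_CONST → push 1. Stack: [1]
LOAD_FAST b → push 26. Stack: [1, 26]
BINARY_OP + → 1 + 26 = 27. Stack: [27]
STORE_FAST u → u=27. Stack: []
LOAD_FAST u → push 27. Stack: [27]
RETURN_VALUE → return 27.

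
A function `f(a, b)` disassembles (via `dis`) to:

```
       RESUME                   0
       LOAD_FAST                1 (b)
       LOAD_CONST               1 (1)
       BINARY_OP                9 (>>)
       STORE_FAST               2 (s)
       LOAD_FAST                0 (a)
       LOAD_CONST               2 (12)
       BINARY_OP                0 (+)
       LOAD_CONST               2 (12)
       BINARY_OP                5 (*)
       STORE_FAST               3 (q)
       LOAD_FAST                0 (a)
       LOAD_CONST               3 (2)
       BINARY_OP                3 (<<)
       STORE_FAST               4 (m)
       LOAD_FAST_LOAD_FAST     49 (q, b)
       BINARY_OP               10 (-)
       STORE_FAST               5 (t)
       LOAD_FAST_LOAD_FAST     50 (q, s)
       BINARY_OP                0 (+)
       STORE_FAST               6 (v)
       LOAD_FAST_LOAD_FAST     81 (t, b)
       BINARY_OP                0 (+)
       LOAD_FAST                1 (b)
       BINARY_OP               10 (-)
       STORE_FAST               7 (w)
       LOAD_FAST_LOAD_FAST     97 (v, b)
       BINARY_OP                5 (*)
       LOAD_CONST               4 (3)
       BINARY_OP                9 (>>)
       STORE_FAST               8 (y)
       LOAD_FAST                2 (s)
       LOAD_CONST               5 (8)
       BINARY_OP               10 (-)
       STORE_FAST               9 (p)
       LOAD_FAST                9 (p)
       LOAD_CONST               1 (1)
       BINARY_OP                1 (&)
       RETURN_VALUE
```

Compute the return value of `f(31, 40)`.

LOAD_FAST b → push 40. Stack: [40]
LOAD_CONST → push 1. Stack: [40, 1]
BINARY_OP >> → 40 >> 1 = 20. Stack: [20]
STORE_FAST s → s=20. Stack: []
LOAD_FAST a → push 31. Stack: [31]
LOAD_CONST → push 12. Stack: [31, 12]
BINARY_OP + → 31 + 12 = 43. Stack: [43]
LOAD_CONST → push 12. Stack: [43, 12]
BINARY_OP * → 43 * 12 = 516. Stack: [516]
STORE_FAST q → q=516. Stack: []
LOAD_FAST a → push 31. Stack: [31]
LOAD_CONST → push 2. Stack: [31, 2]
BINARY_OP << → 31 << 2 = 124. Stack: [124]
STORE_FAST m → m=124. Stack: []
LOAD_FAST_LOAD_FAST q,b → push 516,40. Stack: [516, 40]
BINARY_OP - → 516 - 40 = 476. Stack: [476]
STORE_FAST t → t=476. Stack: []
LOAD_FAST_LOAD_FAST q,s → push 516,20. Stack: [516, 20]
BINARY_OP + → 516 + 20 = 536. Stack: [536]
STORE_FAST v → v=536. Stack: []
LOAD_FAST_LOAD_FAST t,b → push 476,40. Stack: [476, 40]
BINARY_OP + → 476 + 40 = 516. Stack: [516]
LOAD_FAST b → push 40. Stack: [516, 40]
BINARY_OP - → 516 - 40 = 476. Stack: [476]
STORE_FAST w → w=476. Stack: []
LOAD_FAST_LOAD_FAST v,b → push 536,40. Stack: [536, 40]
BINARY_OP * → 536 * 40 = 21440. Stack: [21440]
LOAD_CONST → push 3. Stack: [21440, 3]
BINARY_OP >> → 21440 >> 3 = 2680. Stack: [2680]
STORE_FAST y → y=2680. Stack: []
LOAD_FAST s → push 20. Stack: [20]
LOAD_CONST → push 8. Stack: [20, 8]
BINARY_OP - → 20 - 8 = 12. Stack: [12]
STORE_FAST p → p=12. Stack: []
LOAD_FAST p → push 12. Stack: [12]
LOAD_CONST → push 1. Stack: [12, 1]
BINARY_OP & → 12 & 1 = 0. Stack: [0]
RETURN_VALUE → return 0.

0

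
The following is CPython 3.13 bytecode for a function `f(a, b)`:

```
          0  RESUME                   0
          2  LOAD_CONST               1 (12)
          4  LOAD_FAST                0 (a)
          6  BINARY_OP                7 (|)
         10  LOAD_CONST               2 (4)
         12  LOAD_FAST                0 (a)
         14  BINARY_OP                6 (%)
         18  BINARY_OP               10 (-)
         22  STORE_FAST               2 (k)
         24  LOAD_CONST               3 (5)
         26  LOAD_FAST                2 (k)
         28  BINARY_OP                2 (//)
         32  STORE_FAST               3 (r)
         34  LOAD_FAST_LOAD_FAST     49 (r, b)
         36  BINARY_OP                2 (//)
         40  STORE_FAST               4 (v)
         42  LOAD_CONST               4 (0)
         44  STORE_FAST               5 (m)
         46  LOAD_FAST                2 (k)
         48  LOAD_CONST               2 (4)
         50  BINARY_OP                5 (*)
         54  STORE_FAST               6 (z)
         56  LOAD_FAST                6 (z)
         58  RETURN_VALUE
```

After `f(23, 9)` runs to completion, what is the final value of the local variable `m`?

0

LOAD_CONST → push 12. Stack: [12]
LOAD_FAST a → push 23. Stack: [12, 23]
BINARY_OP | → 12 | 23 = 31. Stack: [31]
LOAD_CONST → push 4. Stack: [31, 4]
LOAD_FAST a → push 23. Stack: [31, 4, 23]
BINARY_OP % → 4 % 23 = 4. Stack: [31, 4]
BINARY_OP - → 31 - 4 = 27. Stack: [27]
STORE_FAST k → k=27. Stack: []
LOAD_CONST → push 5. Stack: [5]
LOAD_FAST k → push 27. Stack: [5, 27]
BINARY_OP // → 5 // 27 = 0. Stack: [0]
STORE_FAST r → r=0. Stack: []
LOAD_FAST_LOAD_FAST r,b → push 0,9. Stack: [0, 9]
BINARY_OP // → 0 // 9 = 0. Stack: [0]
STORE_FAST v → v=0. Stack: []
LOAD_CONST → push 0. Stack: [0]
STORE_FAST m → m=0. Stack: []
LOAD_FAST k → push 27. Stack: [27]
LOAD_CONST → push 4. Stack: [27, 4]
BINARY_OP * → 27 * 4 = 108. Stack: [108]
STORE_FAST z → z=108. Stack: []
LOAD_FAST z → push 108. Stack: [108]
RETURN_VALUE → return 108.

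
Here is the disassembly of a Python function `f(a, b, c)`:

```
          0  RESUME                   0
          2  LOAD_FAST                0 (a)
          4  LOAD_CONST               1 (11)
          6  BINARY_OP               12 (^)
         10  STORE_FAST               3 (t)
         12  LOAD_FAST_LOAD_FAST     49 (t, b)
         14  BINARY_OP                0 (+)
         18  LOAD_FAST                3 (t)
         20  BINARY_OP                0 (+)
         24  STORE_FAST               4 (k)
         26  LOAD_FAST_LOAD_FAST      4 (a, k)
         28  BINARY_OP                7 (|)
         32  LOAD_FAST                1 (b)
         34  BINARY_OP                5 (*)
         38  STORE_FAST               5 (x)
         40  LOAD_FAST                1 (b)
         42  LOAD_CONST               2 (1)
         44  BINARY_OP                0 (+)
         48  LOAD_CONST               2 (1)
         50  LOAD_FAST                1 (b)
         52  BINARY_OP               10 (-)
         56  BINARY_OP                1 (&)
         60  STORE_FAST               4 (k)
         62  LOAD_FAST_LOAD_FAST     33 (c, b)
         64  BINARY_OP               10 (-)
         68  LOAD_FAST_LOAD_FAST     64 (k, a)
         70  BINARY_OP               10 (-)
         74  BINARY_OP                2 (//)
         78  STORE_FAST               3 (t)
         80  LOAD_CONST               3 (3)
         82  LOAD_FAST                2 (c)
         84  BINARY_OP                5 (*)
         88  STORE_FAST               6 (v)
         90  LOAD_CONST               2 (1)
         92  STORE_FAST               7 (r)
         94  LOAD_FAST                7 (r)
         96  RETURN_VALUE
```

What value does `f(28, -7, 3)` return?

1

LOAD_FAST a → push 28. Stack: [28]
LOAD_CONST → push 11. Stack: [28, 11]
BINARY_OP ^ → 28 ^ 11 = 23. Stack: [23]
STORE_FAST t → t=23. Stack: []
LOAD_FAST_LOAD_FAST t,b → push 23,-7. Stack: [23, -7]
BINARY_OP + → 23 + -7 = 16. Stack: [16]
LOAD_FAST t → push 23. Stack: [16, 23]
BINARY_OP + → 16 + 23 = 39. Stack: [39]
STORE_FAST k → k=39. Stack: []
LOAD_FAST_LOAD_FAST a,k → push 28,39. Stack: [28, 39]
BINARY_OP | → 28 | 39 = 63. Stack: [63]
LOAD_FAST b → push -7. Stack: [63, -7]
BINARY_OP * → 63 * -7 = -441. Stack: [-441]
STORE_FAST x → x=-441. Stack: []
LOAD_FAST b → push -7. Stack: [-7]
LOAD_CONST → push 1. Stack: [-7, 1]
BINARY_OP + → -7 + 1 = -6. Stack: [-6]
LOAD_CONST → push 1. Stack: [-6, 1]
LOAD_FAST b → push -7. Stack: [-6, 1, -7]
BINARY_OP - → 1 - -7 = 8. Stack: [-6, 8]
BINARY_OP & → -6 & 8 = 8. Stack: [8]
STORE_FAST k → k=8. Stack: []
LOAD_FAST_LOAD_FAST c,b → push 3,-7. Stack: [3, -7]
BINARY_OP - → 3 - -7 = 10. Stack: [10]
LOAD_FAST_LOAD_FAST k,a → push 8,28. Stack: [10, 8, 28]
BINARY_OP - → 8 - 28 = -20. Stack: [10, -20]
BINARY_OP // → 10 // -20 = -1. Stack: [-1]
STORE_FAST t → t=-1. Stack: []
LOAD_CONST → push 3. Stack: [3]
LOAD_FAST c → push 3. Stack: [3, 3]
BINARY_OP * → 3 * 3 = 9. Stack: [9]
STORE_FAST v → v=9. Stack: []
LOAD_CONST → push 1. Stack: [1]
STORE_FAST r → r=1. Stack: []
LOAD_FAST r → push 1. Stack: [1]
RETURN_VALUE → return 1.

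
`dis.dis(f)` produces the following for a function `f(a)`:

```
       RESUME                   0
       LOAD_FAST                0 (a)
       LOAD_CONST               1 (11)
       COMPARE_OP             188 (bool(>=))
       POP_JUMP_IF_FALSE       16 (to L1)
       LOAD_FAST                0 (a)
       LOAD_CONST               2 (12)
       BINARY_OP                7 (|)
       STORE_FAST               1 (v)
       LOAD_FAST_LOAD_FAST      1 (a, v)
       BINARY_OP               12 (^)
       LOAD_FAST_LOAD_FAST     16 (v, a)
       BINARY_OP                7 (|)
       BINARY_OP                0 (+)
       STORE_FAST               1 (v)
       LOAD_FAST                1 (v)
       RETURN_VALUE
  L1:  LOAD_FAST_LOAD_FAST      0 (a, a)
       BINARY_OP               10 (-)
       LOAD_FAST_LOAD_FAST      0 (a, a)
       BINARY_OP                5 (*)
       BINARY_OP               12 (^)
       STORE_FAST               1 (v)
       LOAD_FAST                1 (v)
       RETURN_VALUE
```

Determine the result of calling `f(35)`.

59

LOAD_FAST a → push 35. Stack: [35]
LOAD_CONST → push 11. Stack: [35, 11]
COMPARE_OP bool(>=) → 35 vs 11 = True. Stack: [True]
POP_JUMP_IF_FALSE → pop True; no jump. Stack: []
LOAD_FAST a → push 35. Stack: [35]
LOAD_CONST → push 12. Stack: [35, 12]
BINARY_OP | → 35 | 12 = 47. Stack: [47]
STORE_FAST v → v=47. Stack: []
LOAD_FAST_LOAD_FAST a,v → push 35,47. Stack: [35, 47]
BINARY_OP ^ → 35 ^ 47 = 12. Stack: [12]
LOAD_FAST_LOAD_FAST v,a → push 47,35. Stack: [12, 47, 35]
BINARY_OP | → 47 | 35 = 47. Stack: [12, 47]
BINARY_OP + → 12 + 47 = 59. Stack: [59]
STORE_FAST v → v=59. Stack: []
LOAD_FAST v → push 59. Stack: [59]
RETURN_VALUE → return 59.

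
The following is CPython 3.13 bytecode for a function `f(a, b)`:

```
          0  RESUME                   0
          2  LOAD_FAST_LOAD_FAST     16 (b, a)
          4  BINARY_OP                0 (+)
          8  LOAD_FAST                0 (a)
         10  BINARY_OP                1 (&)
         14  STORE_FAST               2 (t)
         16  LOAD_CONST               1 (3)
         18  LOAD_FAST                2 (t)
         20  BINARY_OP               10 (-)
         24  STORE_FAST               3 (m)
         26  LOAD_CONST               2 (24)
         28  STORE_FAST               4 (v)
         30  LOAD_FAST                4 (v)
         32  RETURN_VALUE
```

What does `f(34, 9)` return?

LOAD_FAST_LOAD_FAST b,a → push 9,34. Stack: [9, 34]
BINARY_OP + → 9 + 34 = 43. Stack: [43]
LOAD_FAST a → push 34. Stack: [43, 34]
BINARY_OP & → 43 & 34 = 34. Stack: [34]
STORE_FAST t → t=34. Stack: []
LOAD_CONST → push 3. Stack: [3]
LOAD_FAST t → push 34. Stack: [3, 34]
BINARY_OP - → 3 - 34 = -31. Stack: [-31]
STORE_FAST m → m=-31. Stack: []
LOAD_CONST → push 24. Stack: [24]
STORE_FAST v → v=24. Stack: []
LOAD_FAST v → push 24. Stack: [24]
RETURN_VALUE → return 24.

24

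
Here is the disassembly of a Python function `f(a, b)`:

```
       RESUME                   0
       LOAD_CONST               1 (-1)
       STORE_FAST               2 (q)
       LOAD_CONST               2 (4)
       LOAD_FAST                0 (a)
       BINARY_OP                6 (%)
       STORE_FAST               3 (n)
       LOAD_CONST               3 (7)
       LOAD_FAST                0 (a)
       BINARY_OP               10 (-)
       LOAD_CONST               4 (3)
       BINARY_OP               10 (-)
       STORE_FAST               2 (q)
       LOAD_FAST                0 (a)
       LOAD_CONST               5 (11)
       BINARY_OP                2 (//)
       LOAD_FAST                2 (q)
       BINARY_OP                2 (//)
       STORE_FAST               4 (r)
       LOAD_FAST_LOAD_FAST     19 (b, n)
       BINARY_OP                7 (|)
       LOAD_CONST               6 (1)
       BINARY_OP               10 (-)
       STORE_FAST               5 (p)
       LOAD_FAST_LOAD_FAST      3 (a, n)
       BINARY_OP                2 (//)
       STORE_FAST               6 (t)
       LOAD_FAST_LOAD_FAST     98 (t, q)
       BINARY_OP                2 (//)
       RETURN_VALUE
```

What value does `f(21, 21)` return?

LOAD_CONST → push -1. Stack: [-1]
STORE_FAST q → q=-1. Stack: []
LOAD_CONST → push 4. Stack: [4]
LOAD_FAST a → push 21. Stack: [4, 21]
BINARY_OP % → 4 % 21 = 4. Stack: [4]
STORE_FAST n → n=4. Stack: []
LOAD_CONST → push 7. Stack: [7]
LOAD_FAST a → push 21. Stack: [7, 21]
BINARY_OP - → 7 - 21 = -14. Stack: [-14]
LOAD_CONST → push 3. Stack: [-14, 3]
BINARY_OP - → -14 - 3 = -17. Stack: [-17]
STORE_FAST q → q=-17. Stack: []
LOAD_FAST a → push 21. Stack: [21]
LOAD_CONST → push 11. Stack: [21, 11]
BINARY_OP // → 21 // 11 = 1. Stack: [1]
LOAD_FAST q → push -17. Stack: [1, -17]
BINARY_OP // → 1 // -17 = -1. Stack: [-1]
STORE_FAST r → r=-1. Stack: []
LOAD_FAST_LOAD_FAST b,n → push 21,4. Stack: [21, 4]
BINARY_OP | → 21 | 4 = 21. Stack: [21]
LOAD_CONST → push 1. Stack: [21, 1]
BINARY_OP - → 21 - 1 = 20. Stack: [20]
STORE_FAST p → p=20. Stack: []
LOAD_FAST_LOAD_FAST a,n → push 21,4. Stack: [21, 4]
BINARY_OP // → 21 // 4 = 5. Stack: [5]
STORE_FAST t → t=5. Stack: []
LOAD_FAST_LOAD_FAST t,q → push 5,-17. Stack: [5, -17]
BINARY_OP // → 5 // -17 = -1. Stack: [-1]
RETURN_VALUE → return -1.

-1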